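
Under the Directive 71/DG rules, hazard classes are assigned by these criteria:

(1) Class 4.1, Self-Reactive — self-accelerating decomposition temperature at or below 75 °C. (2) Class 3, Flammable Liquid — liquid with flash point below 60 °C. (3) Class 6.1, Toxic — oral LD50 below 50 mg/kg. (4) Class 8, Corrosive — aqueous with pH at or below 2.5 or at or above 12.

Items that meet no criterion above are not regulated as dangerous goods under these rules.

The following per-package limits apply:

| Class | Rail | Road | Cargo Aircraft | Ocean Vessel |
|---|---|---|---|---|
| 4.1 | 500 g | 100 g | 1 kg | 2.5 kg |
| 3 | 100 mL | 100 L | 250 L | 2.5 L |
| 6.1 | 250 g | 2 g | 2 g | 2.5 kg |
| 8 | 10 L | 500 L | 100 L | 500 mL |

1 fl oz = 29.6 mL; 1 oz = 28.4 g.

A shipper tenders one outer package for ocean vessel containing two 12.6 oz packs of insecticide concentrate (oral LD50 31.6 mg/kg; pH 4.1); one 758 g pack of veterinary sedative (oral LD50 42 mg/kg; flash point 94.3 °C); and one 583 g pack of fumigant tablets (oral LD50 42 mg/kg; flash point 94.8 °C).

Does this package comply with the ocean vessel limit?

Yes

Insecticide concentrate: oral LD50 31.6 mg/kg < 50 mg/kg → Class 6.1 (Toxic).
Oral LD50 42 mg/kg meets the Class 6.1 criterion (Toxic), so the veterinary sedative is Class 6.1.
Fumigant tablets: oral LD50 42 mg/kg < 50 mg/kg → Class 6.1 (Toxic).
Class 6.1 net quantity: (two 12.6 oz packs = 715.68 g) + 758 g + 583 g = 2056.68 g.
2056.68 g is within the ocean vessel limit of 2.5 kg for Class 6.1.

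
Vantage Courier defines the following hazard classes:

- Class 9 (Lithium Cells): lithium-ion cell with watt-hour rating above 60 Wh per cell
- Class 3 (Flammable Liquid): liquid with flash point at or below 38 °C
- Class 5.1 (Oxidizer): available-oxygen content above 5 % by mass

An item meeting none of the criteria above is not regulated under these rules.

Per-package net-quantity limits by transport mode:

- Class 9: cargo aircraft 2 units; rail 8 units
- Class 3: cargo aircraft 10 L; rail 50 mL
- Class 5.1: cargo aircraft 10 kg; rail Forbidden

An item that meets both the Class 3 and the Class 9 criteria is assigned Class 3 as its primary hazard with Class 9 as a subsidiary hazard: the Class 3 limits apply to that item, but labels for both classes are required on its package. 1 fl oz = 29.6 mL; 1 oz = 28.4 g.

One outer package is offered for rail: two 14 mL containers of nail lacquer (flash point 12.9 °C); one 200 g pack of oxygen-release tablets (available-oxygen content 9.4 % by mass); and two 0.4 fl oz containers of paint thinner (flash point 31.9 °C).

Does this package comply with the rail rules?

No

With flash point 12.9 °C (≤ 38 °C), the nail lacquer falls in Class 3.
Available-oxygen content 9.4 % by mass meets the Class 5.1 criterion (Oxidizer), so the oxygen-release tablets are Class 5.1.
Flash point 31.9 °C meets the Class 3 criterion (Flammable Liquid), so the paint thinner is Class 3.
Class 3 net quantity: (two 14 mL containers = 28 mL) + (two 0.4 fl oz containers = 23.68 mL) = 51.68 mL.
51.68 mL > 50 mL (rail limit, Class 3) — over the limit.
Class 5.1 quantity: 200 g.
By rail, Class 5.1 is Forbidden regardless of quantity.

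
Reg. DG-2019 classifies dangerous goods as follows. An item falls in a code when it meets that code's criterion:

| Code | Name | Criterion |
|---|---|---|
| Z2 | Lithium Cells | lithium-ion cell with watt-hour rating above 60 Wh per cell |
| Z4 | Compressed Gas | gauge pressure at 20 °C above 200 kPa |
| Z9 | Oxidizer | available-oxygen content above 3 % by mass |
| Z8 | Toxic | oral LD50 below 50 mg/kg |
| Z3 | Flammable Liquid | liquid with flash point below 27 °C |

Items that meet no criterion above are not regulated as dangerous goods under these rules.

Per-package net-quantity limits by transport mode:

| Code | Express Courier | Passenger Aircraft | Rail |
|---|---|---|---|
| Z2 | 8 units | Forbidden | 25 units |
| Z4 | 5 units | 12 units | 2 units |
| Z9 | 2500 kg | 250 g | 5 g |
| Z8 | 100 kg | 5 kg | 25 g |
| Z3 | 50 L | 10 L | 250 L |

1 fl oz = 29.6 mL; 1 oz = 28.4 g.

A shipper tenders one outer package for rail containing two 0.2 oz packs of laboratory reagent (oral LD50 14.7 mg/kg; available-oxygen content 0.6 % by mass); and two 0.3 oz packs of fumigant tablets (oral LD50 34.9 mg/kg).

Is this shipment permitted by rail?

Laboratory reagent: oral LD50 14.7 mg/kg < 50 mg/kg → Code Z8 (Toxic).
With oral LD50 34.9 mg/kg (< 50 mg/kg), the fumigant tablets fall in Code Z8.
Code Z8 net quantity: (two 0.2 oz packs = 11.36 g) + (two 0.3 oz packs = 17.04 g) = 28.4 g.
That exceeds the Code Z8 rail limit of 25 g.

No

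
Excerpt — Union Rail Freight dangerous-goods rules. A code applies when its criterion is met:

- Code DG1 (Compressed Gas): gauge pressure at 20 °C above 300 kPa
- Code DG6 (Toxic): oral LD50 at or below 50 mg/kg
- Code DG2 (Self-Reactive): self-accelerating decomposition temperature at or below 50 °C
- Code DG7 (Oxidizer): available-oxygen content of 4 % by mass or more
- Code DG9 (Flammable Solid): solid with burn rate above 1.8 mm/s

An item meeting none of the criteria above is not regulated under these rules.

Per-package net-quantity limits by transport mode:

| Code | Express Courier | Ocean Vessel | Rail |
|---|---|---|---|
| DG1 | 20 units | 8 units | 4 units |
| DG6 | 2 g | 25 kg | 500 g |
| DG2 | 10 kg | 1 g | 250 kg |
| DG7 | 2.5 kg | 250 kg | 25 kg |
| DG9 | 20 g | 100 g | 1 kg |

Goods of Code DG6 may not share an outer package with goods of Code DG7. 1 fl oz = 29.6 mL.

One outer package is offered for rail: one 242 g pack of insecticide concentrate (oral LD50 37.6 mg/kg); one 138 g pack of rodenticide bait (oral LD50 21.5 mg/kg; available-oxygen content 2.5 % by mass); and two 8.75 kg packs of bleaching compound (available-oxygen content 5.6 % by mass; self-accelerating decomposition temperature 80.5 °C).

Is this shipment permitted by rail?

The insecticide concentrate has oral LD50 37.6 mg/kg, which is ≤ 50 mg/kg, so it is Code DG6 (Toxic).
Rodenticide bait: oral LD50 21.5 mg/kg ≤ 50 mg/kg → Code DG6 (Toxic).
The bleaching compound has available-oxygen content 5.6 % by mass, which is ≥ 4 % by mass, so it is Code DG7 (Oxidizer).
Code DG6 net quantity: 242 g + 138 g = 380 g.
380 g ≤ 500 g (rail limit, Code DG6) — within limit.
Code DG7 quantity: two 8.75 kg packs = 17.5 kg.
17.5 kg ≤ 25 kg (rail limit, Code DG7) — within limit.
Code DG6 and Code DG7 may not share an outer package.

No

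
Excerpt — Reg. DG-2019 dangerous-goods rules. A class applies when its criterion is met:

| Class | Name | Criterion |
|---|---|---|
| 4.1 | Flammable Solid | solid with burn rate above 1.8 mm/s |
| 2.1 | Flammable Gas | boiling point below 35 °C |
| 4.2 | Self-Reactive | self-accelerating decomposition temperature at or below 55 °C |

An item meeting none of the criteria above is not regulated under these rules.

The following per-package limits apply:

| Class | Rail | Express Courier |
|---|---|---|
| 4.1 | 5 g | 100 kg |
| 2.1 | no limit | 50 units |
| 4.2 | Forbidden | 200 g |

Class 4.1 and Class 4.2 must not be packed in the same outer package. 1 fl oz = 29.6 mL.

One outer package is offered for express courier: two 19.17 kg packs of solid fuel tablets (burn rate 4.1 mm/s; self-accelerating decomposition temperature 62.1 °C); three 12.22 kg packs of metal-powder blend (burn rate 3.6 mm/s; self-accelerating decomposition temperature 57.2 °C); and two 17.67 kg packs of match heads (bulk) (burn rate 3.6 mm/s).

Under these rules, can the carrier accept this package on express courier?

The solid fuel tablets have burn rate 4.1 mm/s, which is > 1.8 mm/s, so they are Class 4.1 (Flammable Solid).
With burn rate 3.6 mm/s (> 1.8 mm/s), the metal-powder blend falls in Class 4.1.
Burn rate 3.6 mm/s meets the Class 4.1 criterion (Flammable Solid), so the match heads (bulk) are Class 4.1.
Class 4.1 net quantity: (two 19.17 kg packs = 38.34 kg) + (three 12.22 kg packs = 36.66 kg) + (two 17.67 kg packs = 35.34 kg) = 110.34 kg.
110.34 kg exceeds the express courier limit of 100 kg for Class 4.1.

No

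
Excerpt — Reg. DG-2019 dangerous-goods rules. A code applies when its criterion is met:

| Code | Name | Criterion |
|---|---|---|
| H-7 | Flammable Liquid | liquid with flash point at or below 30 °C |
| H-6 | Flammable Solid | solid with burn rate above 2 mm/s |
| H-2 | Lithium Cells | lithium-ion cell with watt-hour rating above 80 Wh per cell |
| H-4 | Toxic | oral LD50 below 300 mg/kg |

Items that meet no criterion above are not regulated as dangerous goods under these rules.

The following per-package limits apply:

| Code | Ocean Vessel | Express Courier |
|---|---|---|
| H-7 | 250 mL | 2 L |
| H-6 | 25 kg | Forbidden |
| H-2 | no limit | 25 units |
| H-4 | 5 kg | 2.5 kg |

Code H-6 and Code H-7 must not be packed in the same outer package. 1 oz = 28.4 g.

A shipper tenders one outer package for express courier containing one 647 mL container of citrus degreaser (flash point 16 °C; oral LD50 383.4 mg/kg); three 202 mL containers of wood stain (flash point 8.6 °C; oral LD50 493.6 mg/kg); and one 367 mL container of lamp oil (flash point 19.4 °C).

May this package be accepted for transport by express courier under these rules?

Flash point 16 °C meets the Code H-7 criterion (Flammable Liquid), so the citrus degreaser is Code H-7.
With flash point 8.6 °C (≤ 30 °C), the wood stain falls in Code H-7.
The lamp oil has flash point 19.4 °C, which is ≤ 30 °C, so it is Code H-7 (Flammable Liquid).
Code H-7 net quantity: 647 mL + (three 202 mL containers = 606 mL) + 367 mL = 1.62 L.
That is within the Code H-7 express courier limit of 2 L.

Yes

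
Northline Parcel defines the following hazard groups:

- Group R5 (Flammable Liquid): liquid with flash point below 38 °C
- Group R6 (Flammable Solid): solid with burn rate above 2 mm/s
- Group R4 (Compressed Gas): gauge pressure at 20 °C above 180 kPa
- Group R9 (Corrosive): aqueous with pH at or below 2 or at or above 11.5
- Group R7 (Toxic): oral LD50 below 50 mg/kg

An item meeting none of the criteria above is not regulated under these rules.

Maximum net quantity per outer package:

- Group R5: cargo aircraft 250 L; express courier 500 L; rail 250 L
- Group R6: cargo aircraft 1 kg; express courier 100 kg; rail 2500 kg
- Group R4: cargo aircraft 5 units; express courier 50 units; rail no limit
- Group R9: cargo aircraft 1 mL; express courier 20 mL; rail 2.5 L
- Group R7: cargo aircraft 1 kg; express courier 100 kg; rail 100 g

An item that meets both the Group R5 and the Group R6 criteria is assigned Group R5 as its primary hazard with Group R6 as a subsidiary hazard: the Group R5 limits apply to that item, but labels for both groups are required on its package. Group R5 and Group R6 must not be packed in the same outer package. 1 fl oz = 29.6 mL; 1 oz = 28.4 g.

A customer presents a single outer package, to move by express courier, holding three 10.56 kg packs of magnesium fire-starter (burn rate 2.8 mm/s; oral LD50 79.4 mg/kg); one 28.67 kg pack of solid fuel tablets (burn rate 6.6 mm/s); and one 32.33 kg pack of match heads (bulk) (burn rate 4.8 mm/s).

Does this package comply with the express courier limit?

Burn rate 2.8 mm/s meets the Group R6 criterion (Flammable Solid), so the magnesium fire-starter is Group R6.
Burn rate 6.6 mm/s meets the Group R6 criterion (Flammable Solid), so the solid fuel tablets are Group R6.
Match heads (bulk): burn rate 4.8 mm/s > 2 mm/s → Group R6 (Flammable Solid).
Group R6 net quantity: (three 10.56 kg packs = 31.68 kg) + 28.67 kg + 32.33 kg = 92.68 kg.
92.68 kg ≤ 100 kg (express courier limit, Group R6) — within limit.

Yes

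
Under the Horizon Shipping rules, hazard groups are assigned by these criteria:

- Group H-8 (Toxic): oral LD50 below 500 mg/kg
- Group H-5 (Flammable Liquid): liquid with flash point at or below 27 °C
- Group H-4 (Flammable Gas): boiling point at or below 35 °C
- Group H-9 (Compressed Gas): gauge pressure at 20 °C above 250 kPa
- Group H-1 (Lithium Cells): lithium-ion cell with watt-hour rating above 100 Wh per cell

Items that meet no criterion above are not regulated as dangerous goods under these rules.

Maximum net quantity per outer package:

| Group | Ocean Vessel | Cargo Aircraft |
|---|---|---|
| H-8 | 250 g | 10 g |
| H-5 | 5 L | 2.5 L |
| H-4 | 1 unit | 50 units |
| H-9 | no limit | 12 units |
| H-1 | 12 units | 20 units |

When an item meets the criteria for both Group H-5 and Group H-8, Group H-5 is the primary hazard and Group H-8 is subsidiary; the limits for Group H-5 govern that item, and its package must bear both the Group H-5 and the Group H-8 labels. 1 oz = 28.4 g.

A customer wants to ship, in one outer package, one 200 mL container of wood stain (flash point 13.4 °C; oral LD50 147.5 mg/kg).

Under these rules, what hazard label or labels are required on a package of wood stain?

Group H-5 and H-8

With flash point 13.4 °C (≤ 27 °C), the wood stain falls in Group H-5.
With oral LD50 147.5 mg/kg (< 500 mg/kg), the wood stain falls in Group H-8.
By the precedence rule Group H-5 is primary and Group H-8 is subsidiary, and that rule requires both labels on the package.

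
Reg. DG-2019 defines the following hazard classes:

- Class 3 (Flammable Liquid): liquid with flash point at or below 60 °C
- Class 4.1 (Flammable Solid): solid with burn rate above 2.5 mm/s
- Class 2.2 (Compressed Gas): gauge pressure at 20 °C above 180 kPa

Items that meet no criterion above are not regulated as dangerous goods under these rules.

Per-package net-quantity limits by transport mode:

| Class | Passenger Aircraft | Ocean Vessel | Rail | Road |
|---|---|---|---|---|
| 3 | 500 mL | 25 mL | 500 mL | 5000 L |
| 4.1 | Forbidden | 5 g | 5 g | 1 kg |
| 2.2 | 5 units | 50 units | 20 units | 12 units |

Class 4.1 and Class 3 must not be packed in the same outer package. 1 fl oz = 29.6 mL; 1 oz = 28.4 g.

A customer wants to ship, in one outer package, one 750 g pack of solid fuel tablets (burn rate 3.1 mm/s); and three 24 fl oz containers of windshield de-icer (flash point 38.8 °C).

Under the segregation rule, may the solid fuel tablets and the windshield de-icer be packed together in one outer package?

No

Solid fuel tablets: burn rate 3.1 mm/s > 2.5 mm/s → Class 4.1 (Flammable Solid).
Flash point 38.8 °C meets the Class 3 criterion (Flammable Liquid), so the windshield de-icer is Class 3.
Class 4.1 and Class 3 may not share an outer package.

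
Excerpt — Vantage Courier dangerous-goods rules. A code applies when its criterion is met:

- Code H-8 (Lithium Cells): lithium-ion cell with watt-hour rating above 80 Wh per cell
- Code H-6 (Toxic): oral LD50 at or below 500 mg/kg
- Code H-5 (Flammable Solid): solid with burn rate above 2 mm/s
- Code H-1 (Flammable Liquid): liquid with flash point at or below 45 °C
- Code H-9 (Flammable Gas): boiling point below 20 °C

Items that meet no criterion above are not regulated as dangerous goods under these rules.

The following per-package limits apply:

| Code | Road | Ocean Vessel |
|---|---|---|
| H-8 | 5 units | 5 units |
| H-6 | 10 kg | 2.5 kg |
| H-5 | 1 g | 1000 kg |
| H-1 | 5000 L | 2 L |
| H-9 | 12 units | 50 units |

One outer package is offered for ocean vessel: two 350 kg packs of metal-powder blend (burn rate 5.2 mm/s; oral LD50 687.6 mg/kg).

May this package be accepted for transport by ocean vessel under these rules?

With burn rate 5.2 mm/s (> 2 mm/s), the metal-powder blend falls in Code H-5.
Code H-5 quantity: two 350 kg packs = 700 kg.
700 kg ≤ 1000 kg (ocean vessel limit, Code H-5) — within limit.

Yes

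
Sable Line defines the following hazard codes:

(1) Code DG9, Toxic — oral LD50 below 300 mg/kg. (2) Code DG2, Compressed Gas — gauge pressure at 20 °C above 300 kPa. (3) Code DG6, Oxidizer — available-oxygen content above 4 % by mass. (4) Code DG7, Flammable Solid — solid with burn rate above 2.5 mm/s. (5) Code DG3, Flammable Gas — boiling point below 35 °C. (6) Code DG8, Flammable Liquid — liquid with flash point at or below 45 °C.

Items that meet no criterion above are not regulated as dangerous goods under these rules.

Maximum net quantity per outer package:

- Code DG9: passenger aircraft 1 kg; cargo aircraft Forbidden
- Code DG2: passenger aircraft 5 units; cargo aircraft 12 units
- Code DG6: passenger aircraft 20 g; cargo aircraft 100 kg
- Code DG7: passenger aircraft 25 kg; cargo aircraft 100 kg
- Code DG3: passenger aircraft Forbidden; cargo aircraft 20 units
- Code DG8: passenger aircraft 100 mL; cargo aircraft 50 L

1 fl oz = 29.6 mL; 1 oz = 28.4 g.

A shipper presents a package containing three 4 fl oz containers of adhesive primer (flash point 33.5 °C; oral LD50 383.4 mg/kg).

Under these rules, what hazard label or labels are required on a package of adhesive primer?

Code DG8

With flash point 33.5 °C (≤ 45 °C), the adhesive primer falls in Code DG8.
Only the Code DG8 label is required.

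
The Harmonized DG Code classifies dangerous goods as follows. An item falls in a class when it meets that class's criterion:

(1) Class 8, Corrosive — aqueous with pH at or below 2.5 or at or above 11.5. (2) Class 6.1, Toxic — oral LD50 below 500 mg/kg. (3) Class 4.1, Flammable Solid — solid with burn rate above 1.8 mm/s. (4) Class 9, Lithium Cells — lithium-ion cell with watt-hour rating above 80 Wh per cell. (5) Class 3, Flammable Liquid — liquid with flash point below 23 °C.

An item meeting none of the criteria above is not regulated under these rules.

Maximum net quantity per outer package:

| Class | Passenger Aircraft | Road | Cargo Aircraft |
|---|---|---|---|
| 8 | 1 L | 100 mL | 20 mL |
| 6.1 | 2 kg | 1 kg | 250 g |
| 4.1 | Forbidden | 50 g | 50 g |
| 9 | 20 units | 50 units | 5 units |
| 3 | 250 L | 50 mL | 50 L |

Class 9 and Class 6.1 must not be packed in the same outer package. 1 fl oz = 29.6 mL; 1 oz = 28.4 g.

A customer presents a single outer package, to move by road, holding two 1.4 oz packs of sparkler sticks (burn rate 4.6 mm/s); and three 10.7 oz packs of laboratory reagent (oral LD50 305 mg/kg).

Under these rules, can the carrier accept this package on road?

No

Sparkler sticks: burn rate 4.6 mm/s > 1.8 mm/s → Class 4.1 (Flammable Solid).
Oral LD50 305 mg/kg meets the Class 6.1 criterion (Toxic), so the laboratory reagent is Class 6.1.
Class 4.1 quantity: two 1.4 oz packs = 79.52 g.
79.52 g exceeds the road limit of 50 g for Class 4.1.
Class 6.1 quantity: three 10.7 oz packs = 911.64 g.
911.64 g is within the road limit of 1 kg for Class 6.1.
The segregation rule (Class 9 with Class 6.1) does not apply to Class 4.1 with Class 6.1.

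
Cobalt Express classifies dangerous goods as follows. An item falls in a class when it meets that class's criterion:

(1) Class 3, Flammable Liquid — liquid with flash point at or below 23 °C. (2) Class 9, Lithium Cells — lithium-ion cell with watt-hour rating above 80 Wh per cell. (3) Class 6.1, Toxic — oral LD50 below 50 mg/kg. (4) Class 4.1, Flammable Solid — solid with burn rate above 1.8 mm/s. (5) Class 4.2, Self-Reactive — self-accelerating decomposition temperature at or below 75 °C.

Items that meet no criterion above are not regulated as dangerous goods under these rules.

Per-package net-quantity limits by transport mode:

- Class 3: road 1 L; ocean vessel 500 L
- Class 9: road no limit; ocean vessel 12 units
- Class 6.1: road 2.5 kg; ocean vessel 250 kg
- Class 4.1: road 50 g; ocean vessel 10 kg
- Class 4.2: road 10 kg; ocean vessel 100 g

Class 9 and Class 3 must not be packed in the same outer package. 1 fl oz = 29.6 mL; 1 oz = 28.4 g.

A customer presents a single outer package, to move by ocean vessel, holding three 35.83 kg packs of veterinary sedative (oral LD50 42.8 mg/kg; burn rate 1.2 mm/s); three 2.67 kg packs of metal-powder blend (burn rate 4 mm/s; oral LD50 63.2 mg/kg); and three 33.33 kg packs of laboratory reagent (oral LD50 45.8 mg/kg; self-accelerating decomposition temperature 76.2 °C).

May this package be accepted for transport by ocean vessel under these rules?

Yes

Veterinary sedative: oral LD50 42.8 mg/kg < 50 mg/kg → Class 6.1 (Toxic).
Metal-powder blend: burn rate 4 mm/s > 1.8 mm/s → Class 4.1 (Flammable Solid).
Laboratory reagent: oral LD50 45.8 mg/kg < 50 mg/kg → Class 6.1 (Toxic).
Class 6.1 net quantity: (three 35.83 kg packs = 107.49 kg) + (three 33.33 kg packs = 99.99 kg) = 207.48 kg.
207.48 kg ≤ 250 kg (ocean vessel limit, Class 6.1) — within limit.
Class 4.1 quantity: three 2.67 kg packs = 8.01 kg.
8.01 kg is within the ocean vessel limit of 10 kg for Class 4.1.
The segregation rule (Class 9 with Class 3) does not apply to Class 6.1 with Class 4.1.
Every hazard class is within its ocean vessel limit and no segregation rule is violated.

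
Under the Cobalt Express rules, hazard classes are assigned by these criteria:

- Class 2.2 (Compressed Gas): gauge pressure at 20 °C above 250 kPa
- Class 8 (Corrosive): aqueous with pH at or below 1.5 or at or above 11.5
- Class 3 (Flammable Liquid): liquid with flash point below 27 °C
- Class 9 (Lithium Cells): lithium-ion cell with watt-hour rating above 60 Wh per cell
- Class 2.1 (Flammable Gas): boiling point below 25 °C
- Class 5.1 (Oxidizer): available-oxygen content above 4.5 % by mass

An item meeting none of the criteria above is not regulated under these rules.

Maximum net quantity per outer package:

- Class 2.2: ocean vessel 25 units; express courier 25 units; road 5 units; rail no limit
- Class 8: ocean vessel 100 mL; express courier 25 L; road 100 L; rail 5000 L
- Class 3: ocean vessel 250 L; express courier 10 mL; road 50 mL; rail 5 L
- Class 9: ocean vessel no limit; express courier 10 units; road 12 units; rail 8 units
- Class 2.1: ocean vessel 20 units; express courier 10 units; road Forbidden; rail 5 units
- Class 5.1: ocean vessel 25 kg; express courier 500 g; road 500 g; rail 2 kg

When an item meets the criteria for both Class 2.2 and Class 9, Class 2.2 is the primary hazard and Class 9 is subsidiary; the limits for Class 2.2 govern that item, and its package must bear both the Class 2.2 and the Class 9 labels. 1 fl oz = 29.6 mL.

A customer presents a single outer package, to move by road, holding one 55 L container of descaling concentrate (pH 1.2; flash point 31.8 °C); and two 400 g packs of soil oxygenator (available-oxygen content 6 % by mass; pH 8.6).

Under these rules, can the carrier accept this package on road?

No

The descaling concentrate has pH 1.2, which is ≤ 1.5, so it is Class 8 (Corrosive).
The soil oxygenator has available-oxygen content 6 % by mass, which is > 4.5 % by mass, so it is Class 5.1 (Oxidizer).
Class 5.1 quantity: two 400 g packs = 800 g.
800 g exceeds the road limit of 500 g for Class 5.1.
Class 8 quantity: 55 L.
That is within the Class 8 road limit of 100 L.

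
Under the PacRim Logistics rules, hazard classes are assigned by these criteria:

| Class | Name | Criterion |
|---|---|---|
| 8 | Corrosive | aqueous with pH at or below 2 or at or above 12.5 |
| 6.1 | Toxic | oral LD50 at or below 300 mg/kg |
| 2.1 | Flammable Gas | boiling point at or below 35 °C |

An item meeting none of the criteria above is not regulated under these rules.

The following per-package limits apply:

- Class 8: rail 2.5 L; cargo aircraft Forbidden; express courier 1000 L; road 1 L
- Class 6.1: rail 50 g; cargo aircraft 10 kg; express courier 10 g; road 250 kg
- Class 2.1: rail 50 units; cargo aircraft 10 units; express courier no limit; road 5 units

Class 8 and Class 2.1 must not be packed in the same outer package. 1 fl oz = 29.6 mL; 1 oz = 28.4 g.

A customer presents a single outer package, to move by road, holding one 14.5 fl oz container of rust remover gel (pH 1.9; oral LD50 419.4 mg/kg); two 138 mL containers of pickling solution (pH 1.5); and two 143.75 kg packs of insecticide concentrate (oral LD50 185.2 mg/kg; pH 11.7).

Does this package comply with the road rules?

No

With pH 1.9 (≤ 2), the rust remover gel falls in Class 8.
Pickling solution: pH 1.5 ≤ 2 → Class 8 (Corrosive).
Insecticide concentrate: oral LD50 185.2 mg/kg ≤ 300 mg/kg → Class 6.1 (Toxic).
Total Class 8: (one 14.5 fl oz container = 429.2 mL) + (two 138 mL containers = 276 mL) = 705.2 mL.
705.2 mL is within the road limit of 1 L for Class 8.
Class 6.1 quantity: two 143.75 kg packs = 287.5 kg.
That exceeds the Class 6.1 road limit of 250 kg.
The segregation rule (Class 8 with Class 2.1) does not apply to Class 8 with Class 6.1.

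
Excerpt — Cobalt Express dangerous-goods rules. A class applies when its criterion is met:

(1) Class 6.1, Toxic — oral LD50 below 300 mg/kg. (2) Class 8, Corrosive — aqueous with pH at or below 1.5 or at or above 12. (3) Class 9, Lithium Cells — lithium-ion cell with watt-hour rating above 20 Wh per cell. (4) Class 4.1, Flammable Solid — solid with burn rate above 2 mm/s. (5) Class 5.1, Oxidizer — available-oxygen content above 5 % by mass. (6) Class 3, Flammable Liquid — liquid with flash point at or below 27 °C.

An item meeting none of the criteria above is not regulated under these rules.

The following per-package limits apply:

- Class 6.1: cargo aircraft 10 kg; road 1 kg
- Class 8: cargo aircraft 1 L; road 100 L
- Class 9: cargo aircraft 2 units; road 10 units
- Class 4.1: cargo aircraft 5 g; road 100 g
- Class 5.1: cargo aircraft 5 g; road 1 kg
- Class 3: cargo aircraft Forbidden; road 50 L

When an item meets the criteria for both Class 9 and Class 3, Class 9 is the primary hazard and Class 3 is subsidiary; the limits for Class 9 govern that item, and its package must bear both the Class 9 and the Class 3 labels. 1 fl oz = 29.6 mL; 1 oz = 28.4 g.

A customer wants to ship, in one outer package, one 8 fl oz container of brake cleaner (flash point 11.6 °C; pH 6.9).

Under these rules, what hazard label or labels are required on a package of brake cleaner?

Class 3

Brake cleaner: flash point 11.6 °C ≤ 27 °C → Class 3 (Flammable Liquid).
Only the Class 3 label is required.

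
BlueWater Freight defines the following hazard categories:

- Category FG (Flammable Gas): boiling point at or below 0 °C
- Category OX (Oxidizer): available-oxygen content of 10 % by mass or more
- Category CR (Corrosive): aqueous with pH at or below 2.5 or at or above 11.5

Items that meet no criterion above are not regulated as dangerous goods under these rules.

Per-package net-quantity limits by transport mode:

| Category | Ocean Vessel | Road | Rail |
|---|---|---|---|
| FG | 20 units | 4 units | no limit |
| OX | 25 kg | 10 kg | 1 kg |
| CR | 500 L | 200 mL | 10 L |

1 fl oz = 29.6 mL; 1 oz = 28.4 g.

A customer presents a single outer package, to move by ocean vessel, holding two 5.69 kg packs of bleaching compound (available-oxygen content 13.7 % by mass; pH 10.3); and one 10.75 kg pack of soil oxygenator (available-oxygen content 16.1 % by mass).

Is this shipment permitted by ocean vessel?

The bleaching compound has available-oxygen content 13.7 % by mass, which is ≥ 10 % by mass, so it is Category OX (Oxidizer).
Available-oxygen content 16.1 % by mass meets the Category OX criterion (Oxidizer), so the soil oxygenator is Category OX.
Category OX net quantity: (two 5.69 kg packs = 11.38 kg) + 10.75 kg = 22.13 kg.
That is within the Category OX ocean vessel limit of 25 kg.

Yes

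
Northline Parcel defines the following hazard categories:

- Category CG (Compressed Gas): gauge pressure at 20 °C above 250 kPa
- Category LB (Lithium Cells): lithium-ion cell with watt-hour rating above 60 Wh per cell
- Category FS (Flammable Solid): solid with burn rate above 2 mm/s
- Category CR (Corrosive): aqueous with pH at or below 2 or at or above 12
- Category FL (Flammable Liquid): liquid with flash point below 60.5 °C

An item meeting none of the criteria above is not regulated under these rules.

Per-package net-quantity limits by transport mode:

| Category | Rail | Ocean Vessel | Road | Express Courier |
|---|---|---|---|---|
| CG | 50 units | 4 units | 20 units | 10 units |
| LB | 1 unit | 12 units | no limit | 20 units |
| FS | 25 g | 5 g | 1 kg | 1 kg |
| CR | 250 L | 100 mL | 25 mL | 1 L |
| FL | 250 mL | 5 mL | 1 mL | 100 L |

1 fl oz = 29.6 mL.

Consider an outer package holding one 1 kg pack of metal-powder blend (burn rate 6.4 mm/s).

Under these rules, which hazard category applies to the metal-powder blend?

Metal-powder blend: burn rate 6.4 mm/s > 2 mm/s → Category FS (Flammable Solid).

Category FS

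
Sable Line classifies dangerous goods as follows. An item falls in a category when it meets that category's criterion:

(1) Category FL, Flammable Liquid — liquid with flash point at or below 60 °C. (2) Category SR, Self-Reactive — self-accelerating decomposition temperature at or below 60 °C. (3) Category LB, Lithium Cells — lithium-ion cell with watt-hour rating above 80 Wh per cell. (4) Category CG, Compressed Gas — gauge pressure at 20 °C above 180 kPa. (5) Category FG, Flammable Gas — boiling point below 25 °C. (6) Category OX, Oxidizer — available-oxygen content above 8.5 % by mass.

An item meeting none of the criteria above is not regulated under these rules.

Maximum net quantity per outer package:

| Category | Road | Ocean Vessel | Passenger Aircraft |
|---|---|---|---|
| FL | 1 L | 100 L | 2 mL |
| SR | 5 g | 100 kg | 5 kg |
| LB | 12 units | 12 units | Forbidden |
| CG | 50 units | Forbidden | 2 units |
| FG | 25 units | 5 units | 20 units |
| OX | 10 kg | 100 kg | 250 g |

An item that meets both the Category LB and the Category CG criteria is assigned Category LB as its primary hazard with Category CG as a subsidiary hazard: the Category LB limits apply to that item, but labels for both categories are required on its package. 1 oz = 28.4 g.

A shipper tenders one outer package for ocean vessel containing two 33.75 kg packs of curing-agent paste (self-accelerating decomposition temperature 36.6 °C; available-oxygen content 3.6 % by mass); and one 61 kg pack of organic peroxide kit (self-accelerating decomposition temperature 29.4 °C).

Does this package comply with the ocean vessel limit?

The curing-agent paste has self-accelerating decomposition temperature 36.6 °C, which is ≤ 60 °C, so it is Category SR (Self-Reactive).
Self-accelerating decomposition temperature 29.4 °C meets the Category SR criterion (Self-Reactive), so the organic peroxide kit is Category SR.
Total Category SR: (two 33.75 kg packs = 67.5 kg) + 61 kg = 128.5 kg.
128.5 kg > 100 kg (ocean vessel limit, Category SR) — over the limit.

No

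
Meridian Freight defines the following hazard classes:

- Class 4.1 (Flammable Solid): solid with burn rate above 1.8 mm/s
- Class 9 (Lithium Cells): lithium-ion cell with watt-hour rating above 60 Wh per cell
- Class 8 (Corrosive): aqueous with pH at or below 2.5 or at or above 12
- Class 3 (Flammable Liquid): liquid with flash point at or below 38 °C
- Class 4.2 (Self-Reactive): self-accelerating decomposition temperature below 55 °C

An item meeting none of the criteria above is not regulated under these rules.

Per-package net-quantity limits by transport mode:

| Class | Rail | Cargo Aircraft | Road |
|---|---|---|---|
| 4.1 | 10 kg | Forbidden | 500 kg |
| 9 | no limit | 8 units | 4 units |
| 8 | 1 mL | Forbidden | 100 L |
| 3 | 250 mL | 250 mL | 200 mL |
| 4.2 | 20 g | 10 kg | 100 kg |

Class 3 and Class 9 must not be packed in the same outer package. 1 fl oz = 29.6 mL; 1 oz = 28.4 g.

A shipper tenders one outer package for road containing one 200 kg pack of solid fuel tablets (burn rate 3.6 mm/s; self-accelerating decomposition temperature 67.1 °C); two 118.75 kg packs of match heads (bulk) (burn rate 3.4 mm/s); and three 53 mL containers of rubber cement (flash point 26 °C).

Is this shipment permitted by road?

The solid fuel tablets have burn rate 3.6 mm/s, which is > 1.8 mm/s, so they are Class 4.1 (Flammable Solid).
With burn rate 3.4 mm/s (> 1.8 mm/s), the match heads (bulk) fall in Class 4.1.
Flash point 26 °C meets the Class 3 criterion (Flammable Liquid), so the rubber cement is Class 3.
Class 4.1 net quantity: 200 kg + (two 118.75 kg packs = 237.5 kg) = 437.5 kg.
That is within the Class 4.1 road limit of 500 kg.
Class 3 quantity: three 53 mL containers = 159 mL.
159 mL is within the road limit of 200 mL for Class 3.
The segregation rule (Class 3 with Class 9) does not apply to Class 4.1 with Class 3.
Every hazard class is within its road limit and no segregation rule is violated.

Yes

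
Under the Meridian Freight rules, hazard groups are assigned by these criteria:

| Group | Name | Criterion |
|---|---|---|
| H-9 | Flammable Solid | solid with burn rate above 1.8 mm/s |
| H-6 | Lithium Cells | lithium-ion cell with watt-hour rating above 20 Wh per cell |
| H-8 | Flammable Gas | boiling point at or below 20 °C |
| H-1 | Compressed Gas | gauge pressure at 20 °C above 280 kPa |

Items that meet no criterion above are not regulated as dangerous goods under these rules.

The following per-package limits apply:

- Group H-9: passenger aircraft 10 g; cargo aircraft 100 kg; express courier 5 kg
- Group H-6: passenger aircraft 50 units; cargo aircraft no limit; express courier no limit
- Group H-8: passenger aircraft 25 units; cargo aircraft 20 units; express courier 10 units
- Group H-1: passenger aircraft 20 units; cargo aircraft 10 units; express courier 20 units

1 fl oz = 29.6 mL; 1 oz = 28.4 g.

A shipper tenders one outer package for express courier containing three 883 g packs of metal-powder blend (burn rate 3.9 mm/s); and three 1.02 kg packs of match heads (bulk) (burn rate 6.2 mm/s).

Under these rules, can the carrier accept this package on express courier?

The metal-powder blend has burn rate 3.9 mm/s, which is > 1.8 mm/s, so it is Group H-9 (Flammable Solid).
With burn rate 6.2 mm/s (> 1.8 mm/s), the match heads (bulk) fall in Group H-9.
Group H-9 net quantity: (three 883 g packs = 2.649 kg) + (three 1.02 kg packs = 3.06 kg) = 5.709 kg.
5.709 kg > 5 kg (express courier limit, Group H-9) — over the limit.

No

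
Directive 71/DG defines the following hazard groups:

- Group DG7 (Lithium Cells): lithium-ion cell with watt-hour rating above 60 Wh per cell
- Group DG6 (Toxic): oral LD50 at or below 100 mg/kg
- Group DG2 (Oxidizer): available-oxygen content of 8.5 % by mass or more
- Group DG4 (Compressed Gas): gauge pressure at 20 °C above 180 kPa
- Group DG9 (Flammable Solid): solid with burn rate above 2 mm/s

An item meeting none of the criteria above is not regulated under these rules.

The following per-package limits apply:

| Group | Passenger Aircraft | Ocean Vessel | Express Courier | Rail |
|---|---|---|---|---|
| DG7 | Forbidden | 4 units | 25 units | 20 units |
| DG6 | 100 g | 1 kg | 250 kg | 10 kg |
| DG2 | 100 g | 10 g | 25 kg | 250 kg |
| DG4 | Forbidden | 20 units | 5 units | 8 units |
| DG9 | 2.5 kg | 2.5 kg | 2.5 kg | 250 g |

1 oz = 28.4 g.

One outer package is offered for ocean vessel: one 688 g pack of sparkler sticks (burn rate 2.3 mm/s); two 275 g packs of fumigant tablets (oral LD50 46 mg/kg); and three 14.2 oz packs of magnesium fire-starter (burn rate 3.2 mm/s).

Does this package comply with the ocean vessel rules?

Yes

The sparkler sticks have burn rate 2.3 mm/s, which is > 2 mm/s, so they are Group DG9 (Flammable Solid).
Fumigant tablets: oral LD50 46 mg/kg ≤ 100 mg/kg → Group DG6 (Toxic).
The magnesium fire-starter has burn rate 3.2 mm/s, which is > 2 mm/s, so it is Group DG9 (Flammable Solid).
Group DG9 net quantity: 688 g + (three 14.2 oz packs = 1209.84 g) = 1897.84 g.
That is within the Group DG9 ocean vessel limit of 2.5 kg.
Group DG6 quantity: two 275 g packs = 550 g.
550 g is within the ocean vessel limit of 1 kg for Group DG6.
Every hazard group is within its ocean vessel limit and no segregation rule is violated.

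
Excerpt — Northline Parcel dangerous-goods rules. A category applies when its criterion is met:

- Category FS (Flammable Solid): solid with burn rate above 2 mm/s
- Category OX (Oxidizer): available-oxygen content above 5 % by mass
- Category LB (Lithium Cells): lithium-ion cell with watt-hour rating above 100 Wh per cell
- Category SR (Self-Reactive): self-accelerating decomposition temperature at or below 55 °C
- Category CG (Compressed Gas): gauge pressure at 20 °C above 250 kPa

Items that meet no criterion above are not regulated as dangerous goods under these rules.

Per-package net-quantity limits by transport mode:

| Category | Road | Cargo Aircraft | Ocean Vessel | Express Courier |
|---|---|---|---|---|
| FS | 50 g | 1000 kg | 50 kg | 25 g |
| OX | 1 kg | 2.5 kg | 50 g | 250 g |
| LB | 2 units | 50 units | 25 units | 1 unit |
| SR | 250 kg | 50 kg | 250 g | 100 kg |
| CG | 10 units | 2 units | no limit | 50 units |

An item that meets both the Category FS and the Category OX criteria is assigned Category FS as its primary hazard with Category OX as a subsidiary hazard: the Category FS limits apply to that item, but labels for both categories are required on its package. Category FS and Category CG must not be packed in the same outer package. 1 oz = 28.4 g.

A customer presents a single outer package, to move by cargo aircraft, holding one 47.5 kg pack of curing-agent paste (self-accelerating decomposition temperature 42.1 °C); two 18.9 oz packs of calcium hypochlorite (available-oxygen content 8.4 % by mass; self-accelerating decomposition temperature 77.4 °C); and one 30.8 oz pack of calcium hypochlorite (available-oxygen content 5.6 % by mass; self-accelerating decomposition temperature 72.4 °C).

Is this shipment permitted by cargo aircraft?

Yes

Curing-agent paste: self-accelerating decomposition temperature 42.1 °C ≤ 55 °C → Category SR (Self-Reactive).
With available-oxygen content 8.4 % by mass (> 5 % by mass), the calcium hypochlorite falls in Category OX.
With available-oxygen content 5.6 % by mass (> 5 % by mass), the calcium hypochlorite falls in Category OX.
Total Category OX: (two 18.9 oz packs = 1073.52 g) + (one 30.8 oz pack = 874.72 g) = 1948.24 g.
That is within the Category OX cargo aircraft limit of 2.5 kg.
Category SR quantity: 47.5 kg.
47.5 kg is within the cargo aircraft limit of 50 kg for Category SR.
The segregation rule (Category FS with Category CG) does not apply to Category OX with Category SR.
Every hazard category is within its cargo aircraft limit and no segregation rule is violated.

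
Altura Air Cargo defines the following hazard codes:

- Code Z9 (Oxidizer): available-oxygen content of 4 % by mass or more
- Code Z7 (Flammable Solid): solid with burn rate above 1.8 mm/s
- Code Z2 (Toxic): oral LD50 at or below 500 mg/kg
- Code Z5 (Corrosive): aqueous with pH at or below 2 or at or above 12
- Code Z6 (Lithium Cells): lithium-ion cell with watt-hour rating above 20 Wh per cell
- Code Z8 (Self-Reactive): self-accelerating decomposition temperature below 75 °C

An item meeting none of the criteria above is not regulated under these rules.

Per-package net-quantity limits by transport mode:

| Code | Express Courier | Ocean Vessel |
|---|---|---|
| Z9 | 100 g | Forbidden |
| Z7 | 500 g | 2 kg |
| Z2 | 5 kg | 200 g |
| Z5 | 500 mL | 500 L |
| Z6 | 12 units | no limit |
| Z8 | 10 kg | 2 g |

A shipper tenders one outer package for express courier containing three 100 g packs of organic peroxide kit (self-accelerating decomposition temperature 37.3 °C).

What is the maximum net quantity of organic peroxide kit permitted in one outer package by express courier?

The organic peroxide kit has self-accelerating decomposition temperature 37.3 °C, which is < 75 °C, so it is Code Z8 (Self-Reactive).
The express courier limit for Code Z8 is 10 kg.

10 kg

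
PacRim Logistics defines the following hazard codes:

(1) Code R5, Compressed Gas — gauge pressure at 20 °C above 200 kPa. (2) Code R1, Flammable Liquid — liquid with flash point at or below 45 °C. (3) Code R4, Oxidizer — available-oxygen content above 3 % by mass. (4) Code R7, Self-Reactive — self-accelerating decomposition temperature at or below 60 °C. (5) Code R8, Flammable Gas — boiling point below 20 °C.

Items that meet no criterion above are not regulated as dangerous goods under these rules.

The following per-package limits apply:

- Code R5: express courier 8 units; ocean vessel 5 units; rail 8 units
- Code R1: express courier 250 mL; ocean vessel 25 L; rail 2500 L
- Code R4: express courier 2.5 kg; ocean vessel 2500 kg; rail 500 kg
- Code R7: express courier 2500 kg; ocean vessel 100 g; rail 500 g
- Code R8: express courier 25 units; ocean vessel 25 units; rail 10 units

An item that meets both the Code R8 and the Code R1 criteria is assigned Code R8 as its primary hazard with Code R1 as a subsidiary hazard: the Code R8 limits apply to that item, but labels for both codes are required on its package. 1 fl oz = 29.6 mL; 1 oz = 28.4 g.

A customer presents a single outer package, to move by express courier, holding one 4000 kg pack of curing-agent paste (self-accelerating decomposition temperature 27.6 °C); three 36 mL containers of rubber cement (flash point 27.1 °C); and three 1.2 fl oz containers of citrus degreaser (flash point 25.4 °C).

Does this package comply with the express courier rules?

Self-accelerating decomposition temperature 27.6 °C meets the Code R7 criterion (Self-Reactive), so the curing-agent paste is Code R7.
Flash point 27.1 °C meets the Code R1 criterion (Flammable Liquid), so the rubber cement is Code R1.
The citrus degreaser has flash point 25.4 °C, which is ≤ 45 °C, so it is Code R1 (Flammable Liquid).
Code R1 net quantity: (three 36 mL containers = 108 mL) + (three 1.2 fl oz containers = 106.56 mL) = 214.56 mL.
That is within the Code R1 express courier limit of 250 mL.
Code R7 quantity: 4000 kg.
4000 kg exceeds the express courier limit of 2500 kg for Code R7.

No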